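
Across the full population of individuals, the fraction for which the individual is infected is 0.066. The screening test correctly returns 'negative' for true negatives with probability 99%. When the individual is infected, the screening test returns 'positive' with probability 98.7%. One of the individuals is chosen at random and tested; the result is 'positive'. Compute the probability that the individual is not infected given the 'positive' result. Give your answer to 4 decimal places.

Let H be the event that the individual is infected. P(H) = 0.066, so P(¬H) = 0.934. With E the 'positive' result, P(E|H) = 0.987 and P(E|¬H) = 0.01.
P(E) = 0.987·0.066 + 0.01·0.934 = 0.065142 + 0.0093400 = 0.074482.
By Bayes' theorem, P(H|E) = 0.065142 / 0.074482 = 0.8746. Hence P(¬H|E) = 1 − 0.8746 = 0.1254.

P(¬H | E) ≈ 0.1254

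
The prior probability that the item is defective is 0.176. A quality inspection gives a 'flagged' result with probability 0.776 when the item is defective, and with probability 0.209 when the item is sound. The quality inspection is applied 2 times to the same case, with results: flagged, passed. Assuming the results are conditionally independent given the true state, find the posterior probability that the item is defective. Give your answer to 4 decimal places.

Posterior P(H) ≈ 0.1834

With H the event that the item is defective, the joint likelihood of the observed sequence is P(data|H) = 0.776·0.224 = 0.17382 and P(data|¬H) = 0.209·0.791 = 0.16532.
Bayes: P(H|data) = 0.176·0.17382 / (0.176·0.17382 + 0.824·0.16532) = 0.030593/0.16682 = 0.1834.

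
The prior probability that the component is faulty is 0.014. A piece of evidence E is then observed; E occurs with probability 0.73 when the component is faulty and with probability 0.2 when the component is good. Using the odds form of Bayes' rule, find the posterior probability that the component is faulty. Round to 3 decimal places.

Prior odds = 0.014/(1−0.014) = 0.014199.
Likelihood ratio for E = 0.73/0.2 = 3.6500.
Posterior odds = prior odds × LR = 0.051826.
Posterior probability = odds/(1+odds) = 0.051826/1.0518 = 0.049.

Posterior probability ≈ 0.049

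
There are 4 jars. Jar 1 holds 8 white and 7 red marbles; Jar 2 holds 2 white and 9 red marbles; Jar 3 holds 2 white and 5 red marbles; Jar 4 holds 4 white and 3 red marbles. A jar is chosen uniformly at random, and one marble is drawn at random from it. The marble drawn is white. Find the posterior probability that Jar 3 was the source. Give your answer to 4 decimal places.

P(white|Jar 1) = 0.5333; P(white|Jar 2) = 0.1818; P(white|Jar 3) = 0.2857; P(white|Jar 4) = 0.5714.
Prior × likelihood for each source: 0.25·0.5333=0.1333, 0.25·0.1818=0.04545, 0.25·0.2857=0.07143, 0.25·0.5714=0.1429. Summing gives P(white) = 0.39307.
P(Jar 3 | white) = 0.07143 / 0.39307 = 0.1817.

Posterior probability ≈ 0.1817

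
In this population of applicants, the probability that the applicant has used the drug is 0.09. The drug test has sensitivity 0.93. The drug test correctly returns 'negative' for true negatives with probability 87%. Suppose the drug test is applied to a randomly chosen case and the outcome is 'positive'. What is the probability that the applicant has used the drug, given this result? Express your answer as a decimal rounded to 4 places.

Write H for 'the applicant has used the drug'. Prior odds H:¬H = 0.09/0.91 = 0.098901. For the 'positive' outcome, the likelihood ratio is 0.93/0.13 = 7.1538.
Posterior odds = 0.098901 × 7.1538 = 0.70752, so P(H|E) = 0.70752/(1+0.70752) = 0.4144.

P(H | E) ≈ 0.4144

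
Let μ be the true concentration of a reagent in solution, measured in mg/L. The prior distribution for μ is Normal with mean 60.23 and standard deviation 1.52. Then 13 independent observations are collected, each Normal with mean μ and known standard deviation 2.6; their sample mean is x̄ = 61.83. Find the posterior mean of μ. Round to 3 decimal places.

Posterior mean ≈ 61.536

Prior precision 1/τ₀² = 1/1.52² = 0.432825; data precision n/σ² = 13/2.6² = 1.92308.
Posterior precision = 0.432825 + 1.92308 = 2.35590.
Posterior mean = (0.432825·60.23 + 1.92308·61.83) / 2.35590 = 61.536.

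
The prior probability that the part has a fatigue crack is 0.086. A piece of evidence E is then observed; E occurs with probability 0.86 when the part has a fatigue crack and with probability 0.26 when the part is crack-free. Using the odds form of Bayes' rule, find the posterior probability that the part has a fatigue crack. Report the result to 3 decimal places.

Posterior probability ≈ 0.237

Prior odds = 0.086/(1−0.086) = 0.094092. In log-odds, ln(0.094092) = -2.3635.
Add log likelihood ratio: ln(3.3077) = 1.1963.
Posterior log-odds = -1.1672, so posterior odds = exp(-1.1672) = 0.31123. Converting, P(H|E) = 0.31123/1.3112 = 0.237.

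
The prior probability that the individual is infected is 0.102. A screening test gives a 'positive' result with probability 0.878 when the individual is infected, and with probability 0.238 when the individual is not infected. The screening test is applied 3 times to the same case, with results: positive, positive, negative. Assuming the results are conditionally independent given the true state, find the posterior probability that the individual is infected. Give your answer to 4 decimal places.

With H the event that the individual is infected, the joint likelihood of the observed sequence is P(data|H) = 0.878·0.878·0.122 = 0.094048 and P(data|¬H) = 0.238·0.238·0.762 = 0.043163.
Bayes: P(H|data) = 0.102·0.094048 / (0.102·0.094048 + 0.898·0.043163) = 0.0095929/0.048353 = 0.1984.

Posterior P(H) ≈ 0.1984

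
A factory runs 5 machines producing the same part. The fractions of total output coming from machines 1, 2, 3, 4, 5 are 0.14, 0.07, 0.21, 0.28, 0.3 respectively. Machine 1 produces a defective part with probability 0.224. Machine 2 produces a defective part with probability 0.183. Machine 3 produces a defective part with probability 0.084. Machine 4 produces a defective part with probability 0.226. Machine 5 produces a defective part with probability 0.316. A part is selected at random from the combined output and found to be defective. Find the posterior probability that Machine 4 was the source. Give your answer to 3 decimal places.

Posterior probability ≈ 0.288

Tabulate prior·likelihood by source: [1] prior 0.14, lik 0.224, product 0.03136; [2] prior 0.07, lik 0.183, product 0.01281; [3] prior 0.21, lik 0.084, product 0.01764; [4] prior 0.28, lik 0.226, product 0.06328; [5] prior 0.3, lik 0.316, product 0.09480.
Normalizing constant = 0.21989; the posterior for Machine 4 is its product over the sum, 0.06328/0.21989 = 0.288.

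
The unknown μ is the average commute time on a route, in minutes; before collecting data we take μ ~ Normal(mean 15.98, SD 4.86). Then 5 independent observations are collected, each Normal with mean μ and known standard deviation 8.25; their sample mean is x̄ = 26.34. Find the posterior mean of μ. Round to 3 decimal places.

Posterior mean ≈ 22.552

With known σ, the Normal prior is conjugate. Weight on the data is w = (n/σ²)/(n/σ² + 1/τ₀²) = 0.0734619/(0.0734619+0.0423377) = 0.63439.
Posterior mean = w·x̄ + (1−w)·μ₀ = 0.63439·26.34 + 0.36561·15.98 = 22.552.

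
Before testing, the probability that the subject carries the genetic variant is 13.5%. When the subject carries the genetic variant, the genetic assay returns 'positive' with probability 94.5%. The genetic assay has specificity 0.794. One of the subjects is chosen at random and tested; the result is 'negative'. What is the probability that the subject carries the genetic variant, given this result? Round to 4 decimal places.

Write H for 'the subject carries the genetic variant'. Prior odds H:¬H = 0.135/0.865 = 0.15607. For the 'negative' outcome, the likelihood ratio is 0.055/0.794 = 0.069270.
Posterior odds = 0.15607 × 0.069270 = 0.010811, so P(H|E) = 0.010811/(1+0.010811) = 0.0107.

P(H | E) ≈ 0.0107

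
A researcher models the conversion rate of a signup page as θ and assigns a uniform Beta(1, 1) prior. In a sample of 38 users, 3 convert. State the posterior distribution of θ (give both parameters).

The binomial likelihood is conjugate to the Beta prior: with 3 successes and 35 failures, the posterior is Beta(1+3, 1+35) = Beta(4, 36).

Posterior: Beta(4, 36)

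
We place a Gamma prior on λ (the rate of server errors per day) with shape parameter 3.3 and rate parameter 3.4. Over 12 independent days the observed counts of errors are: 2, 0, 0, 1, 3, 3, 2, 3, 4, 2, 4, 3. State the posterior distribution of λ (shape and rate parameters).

Posterior: Gamma(shape=30.3, rate=15.4)

The Poisson likelihood adds the total count to the shape and the number of exposure periods to the rate. Here ∑xᵢ = 27 and n = 12, so shape 3.3→30.3 and rate 3.4→15.4.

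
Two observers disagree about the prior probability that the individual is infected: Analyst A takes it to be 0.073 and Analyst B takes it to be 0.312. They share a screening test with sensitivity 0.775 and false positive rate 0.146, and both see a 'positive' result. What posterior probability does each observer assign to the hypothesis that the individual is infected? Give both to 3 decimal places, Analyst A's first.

The likelihood ratio for a 'positive' result is 0.775/0.146 = 5.3082.
Analyst A: prior odds 0.073/0.927 = 0.078749; posterior odds 0.41802; posterior probability 0.295.
Analyst B: prior odds 0.312/0.688 = 0.45349; posterior odds 2.4072; posterior probability 0.707.

Analyst A: 0.295; Analyst B: 0.707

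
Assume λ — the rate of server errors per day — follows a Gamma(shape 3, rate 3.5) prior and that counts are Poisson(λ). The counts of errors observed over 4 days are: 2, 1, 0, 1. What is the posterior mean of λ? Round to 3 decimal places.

Posterior mean ≈ 0.933

Total count ∑xᵢ = 4 over n = 4 days.
Gamma is conjugate to the Poisson likelihood: posterior is Gamma(shape = 3+4 = 7, rate = 3.5+4 = 7.5).
Posterior mean = shape/rate = 7/7.5 = 0.933.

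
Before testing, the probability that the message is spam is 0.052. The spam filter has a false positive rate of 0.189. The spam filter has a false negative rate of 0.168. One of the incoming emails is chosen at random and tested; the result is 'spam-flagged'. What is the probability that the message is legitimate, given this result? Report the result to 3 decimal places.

P(¬H | E) ≈ 0.805

Let H be the event that the message is spam. P(H) = 0.052, so P(¬H) = 0.948. With E the 'spam-flagged' result, P(E|H) = 0.832 and P(E|¬H) = 0.189.
P(E) = 0.832·0.052 + 0.189·0.948 = 0.043264 + 0.17917 = 0.22244.
By Bayes' theorem, P(H|E) = 0.043264 / 0.22244 = 0.195. Hence P(¬H|E) = 1 − 0.195 = 0.805.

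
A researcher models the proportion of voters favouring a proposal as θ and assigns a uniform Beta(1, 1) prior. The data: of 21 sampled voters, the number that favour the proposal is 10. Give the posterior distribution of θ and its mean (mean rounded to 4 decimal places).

Observing 10 successes and 11 failures updates Beta(1, 1) by adding the success and failure counts to the two shape parameters: α = 1+10 = 11, β = 1+11 = 12.
E[θ | data] = 11/(11+12) = 0.4783.

Posterior: Beta(11, 12); mean ≈ 0.4783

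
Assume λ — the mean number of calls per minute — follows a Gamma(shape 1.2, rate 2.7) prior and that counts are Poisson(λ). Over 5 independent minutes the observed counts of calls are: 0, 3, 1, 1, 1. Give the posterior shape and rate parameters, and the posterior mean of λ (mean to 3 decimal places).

Posterior: Gamma(shape=7.2, rate=7.7); mean ≈ 0.935

The Poisson likelihood adds the total count to the shape and the number of exposure periods to the rate. Here ∑xᵢ = 6 and n = 5, so shape 1.2→7.2 and rate 2.7→7.7.
E[λ | data] = 7.2/7.7 = 0.935.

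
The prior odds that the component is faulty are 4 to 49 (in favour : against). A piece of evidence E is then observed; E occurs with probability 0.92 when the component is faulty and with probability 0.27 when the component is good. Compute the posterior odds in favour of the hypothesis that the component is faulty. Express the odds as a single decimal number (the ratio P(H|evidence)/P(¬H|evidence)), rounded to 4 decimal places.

Posterior odds ≈ 0.2782

Prior odds = 4/49 = 0.081633.
Likelihood ratio for E = 0.92/0.27 = 3.4074.
Posterior odds = prior odds × LR = 0.27816.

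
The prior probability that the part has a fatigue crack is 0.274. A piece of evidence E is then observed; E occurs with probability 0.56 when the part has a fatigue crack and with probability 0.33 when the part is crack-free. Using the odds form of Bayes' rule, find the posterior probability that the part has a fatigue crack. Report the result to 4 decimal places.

Posterior probability ≈ 0.3904

Prior odds = 0.274/(1−0.274) = 0.37741. In log-odds, ln(0.37741) = -0.97442.
Add log likelihood ratio: ln(1.6970) = 0.52884.
Posterior log-odds = -0.44558, so posterior odds = exp(-0.44558) = 0.64045. Converting, P(H|E) = 0.64045/1.6405 = 0.3904.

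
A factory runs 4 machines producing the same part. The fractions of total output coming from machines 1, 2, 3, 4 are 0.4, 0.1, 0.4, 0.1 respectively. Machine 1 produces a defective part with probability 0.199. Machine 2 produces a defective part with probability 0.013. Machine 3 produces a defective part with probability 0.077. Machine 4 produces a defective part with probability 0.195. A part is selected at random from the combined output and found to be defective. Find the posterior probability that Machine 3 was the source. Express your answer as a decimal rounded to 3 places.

Posterior probability ≈ 0.235

Tabulate prior·likelihood by source: [1] prior 0.4, lik 0.199, product 0.07960; [2] prior 0.1, lik 0.013, product 0.001300; [3] prior 0.4, lik 0.077, product 0.03080; [4] prior 0.1, lik 0.195, product 0.01950.
Normalizing constant = 0.13120; the posterior for Machine 3 is its product over the sum, 0.03080/0.13120 = 0.235.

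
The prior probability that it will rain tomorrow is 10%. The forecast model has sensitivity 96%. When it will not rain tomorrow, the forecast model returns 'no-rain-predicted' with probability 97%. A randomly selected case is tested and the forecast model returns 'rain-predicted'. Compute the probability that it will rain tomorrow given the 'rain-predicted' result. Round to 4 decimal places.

P(H | E) ≈ 0.7805

Let H be the event that it will rain tomorrow. P(H) = 0.1, so P(¬H) = 0.9. With E the 'rain-predicted' result, P(E|H) = 0.96 and P(E|¬H) = 0.03.
P(E) = 0.96·0.1 + 0.03·0.9 = 0.096000 + 0.027000 = 0.12300.
By Bayes' theorem, P(H|E) = 0.096000 / 0.12300 = 0.7805.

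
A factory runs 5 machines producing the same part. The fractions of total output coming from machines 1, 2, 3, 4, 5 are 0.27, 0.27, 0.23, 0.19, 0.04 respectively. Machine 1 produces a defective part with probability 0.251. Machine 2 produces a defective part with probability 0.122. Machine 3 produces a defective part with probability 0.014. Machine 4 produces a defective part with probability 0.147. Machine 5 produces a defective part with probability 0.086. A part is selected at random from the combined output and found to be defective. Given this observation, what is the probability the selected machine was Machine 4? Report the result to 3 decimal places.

Posterior probability ≈ 0.206

Tabulate prior·likelihood by source: [1] prior 0.27, lik 0.251, product 0.06777; [2] prior 0.27, lik 0.122, product 0.03294; [3] prior 0.23, lik 0.014, product 0.003220; [4] prior 0.19, lik 0.147, product 0.02793; [5] prior 0.04, lik 0.086, product 0.003440.
Normalizing constant = 0.13530; the posterior for Machine 4 is its product over the sum, 0.02793/0.13530 = 0.206.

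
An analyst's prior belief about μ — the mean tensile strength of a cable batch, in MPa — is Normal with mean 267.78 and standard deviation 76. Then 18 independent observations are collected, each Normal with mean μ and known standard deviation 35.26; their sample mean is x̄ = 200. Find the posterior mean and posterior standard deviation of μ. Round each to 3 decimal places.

Posterior mean ≈ 200.801; posterior SD ≈ 8.262

Prior precision 1/τ₀² = 1/76² = 0.00017313; data precision n/σ² = 18/35.26² = 0.0144780.
Posterior precision = 0.00017313 + 0.0144780 = 0.0146511, giving posterior SD = 1/√0.0146511 = 8.262.
Posterior mean = (0.00017313·267.78 + 0.0144780·200) / 0.0146511 = 200.801.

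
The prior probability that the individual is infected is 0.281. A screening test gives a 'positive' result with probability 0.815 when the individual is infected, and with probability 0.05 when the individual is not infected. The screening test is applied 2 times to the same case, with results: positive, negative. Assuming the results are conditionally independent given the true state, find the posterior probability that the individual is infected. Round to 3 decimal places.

Posterior P(H) ≈ 0.554

Let H be the event that the individual is infected; start with P(H) = 0.281. P('positive'|H) = 0.815, P('positive'|¬H) = 0.05.
Update on result 1 ('positive'): P(H) ← 0.815·0.2810 / (0.815·0.2810 + 0.05·0.7190) = 0.22901/0.26497 = 0.8643.
Update on result 2 ('negative'): P(H) ← 0.185·0.8643 / (0.185·0.8643 + 0.95·0.1357) = 0.15990/0.28879 = 0.5537.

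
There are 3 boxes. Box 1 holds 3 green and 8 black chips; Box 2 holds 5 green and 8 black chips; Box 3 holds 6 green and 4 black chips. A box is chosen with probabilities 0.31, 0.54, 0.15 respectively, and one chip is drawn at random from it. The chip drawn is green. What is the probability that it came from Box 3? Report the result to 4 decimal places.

Posterior probability ≈ 0.2355

Tabulate prior·likelihood by source: [1] prior 0.31, lik 0.2727, product 0.08455; [2] prior 0.54, lik 0.3846, product 0.2077; [3] prior 0.15, lik 0.6, product 0.09000.
Normalizing constant = 0.38224; the posterior for Box 3 is its product over the sum, 0.09000/0.38224 = 0.2355.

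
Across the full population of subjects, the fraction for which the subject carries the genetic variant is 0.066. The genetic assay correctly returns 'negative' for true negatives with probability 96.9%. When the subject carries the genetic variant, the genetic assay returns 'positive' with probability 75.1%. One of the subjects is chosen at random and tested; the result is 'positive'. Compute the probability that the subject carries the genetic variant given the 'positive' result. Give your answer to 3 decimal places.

Let H be the event that the subject carries the genetic variant. P(H) = 0.066, so P(¬H) = 0.934. With E the 'positive' result, P(E|H) = 0.751 and P(E|¬H) = 0.031.
P(E) = 0.751·0.066 + 0.031·0.934 = 0.049566 + 0.028954 = 0.078520.
By Bayes' theorem, P(H|E) = 0.049566 / 0.078520 = 0.631.

P(H | E) ≈ 0.631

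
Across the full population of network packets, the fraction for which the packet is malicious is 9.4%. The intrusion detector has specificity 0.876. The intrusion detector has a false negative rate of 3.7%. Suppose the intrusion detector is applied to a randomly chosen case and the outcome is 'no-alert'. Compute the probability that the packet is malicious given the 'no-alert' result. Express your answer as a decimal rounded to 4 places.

P(H | E) ≈ 0.0044

Write H for 'the packet is malicious'. Prior odds H:¬H = 0.094/0.906 = 0.10375. For the 'no-alert' outcome, the likelihood ratio is 0.037/0.876 = 0.042237.
Posterior odds = 0.10375 × 0.042237 = 0.0043823, so P(H|E) = 0.0043823/(1+0.0043823) = 0.0044.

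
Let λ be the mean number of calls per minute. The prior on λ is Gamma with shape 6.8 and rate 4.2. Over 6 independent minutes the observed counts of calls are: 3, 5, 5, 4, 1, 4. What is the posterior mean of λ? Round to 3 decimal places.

Total count ∑xᵢ = 22 over n = 6 minutes.
Gamma is conjugate to the Poisson likelihood: posterior is Gamma(shape = 6.8+22 = 28.8, rate = 4.2+6 = 10.2).
Posterior mean = shape/rate = 28.8/10.2 = 2.824.

Posterior mean ≈ 2.824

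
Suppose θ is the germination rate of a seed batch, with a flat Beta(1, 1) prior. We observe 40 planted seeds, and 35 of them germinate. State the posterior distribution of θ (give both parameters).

The binomial likelihood is conjugate to the Beta prior: with 35 successes and 5 failures, the posterior is Beta(1+35, 1+5) = Beta(36, 6).

Posterior: Beta(36, 6)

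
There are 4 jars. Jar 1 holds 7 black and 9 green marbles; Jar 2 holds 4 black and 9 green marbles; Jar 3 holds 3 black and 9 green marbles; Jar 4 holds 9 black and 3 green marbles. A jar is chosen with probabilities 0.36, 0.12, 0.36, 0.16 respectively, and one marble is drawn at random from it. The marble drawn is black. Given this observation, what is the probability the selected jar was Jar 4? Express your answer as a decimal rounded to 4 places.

Tabulate prior·likelihood by source: [1] prior 0.36, lik 0.4375, product 0.1575; [2] prior 0.12, lik 0.3077, product 0.03692; [3] prior 0.36, lik 0.25, product 0.09000; [4] prior 0.16, lik 0.75, product 0.1200.
Normalizing constant = 0.40442; the posterior for Jar 4 is its product over the sum, 0.1200/0.40442 = 0.2967.

Posterior probability ≈ 0.2967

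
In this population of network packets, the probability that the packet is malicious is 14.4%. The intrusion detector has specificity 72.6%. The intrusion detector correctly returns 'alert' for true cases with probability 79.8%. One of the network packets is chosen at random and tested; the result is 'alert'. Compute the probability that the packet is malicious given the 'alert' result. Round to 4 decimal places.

P(H | E) ≈ 0.3288

Write H for 'the packet is malicious'. Prior odds H:¬H = 0.144/0.856 = 0.16822. For the 'alert' outcome, the likelihood ratio is 0.798/0.274 = 2.9124.
Posterior odds = 0.16822 × 2.9124 = 0.48994, so P(H|E) = 0.48994/(1+0.48994) = 0.3288.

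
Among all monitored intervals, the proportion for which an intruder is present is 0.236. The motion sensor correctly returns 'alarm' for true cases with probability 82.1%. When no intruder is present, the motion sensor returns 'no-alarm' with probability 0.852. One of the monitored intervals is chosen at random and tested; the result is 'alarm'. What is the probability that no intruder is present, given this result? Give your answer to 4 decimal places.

P(¬H | E) ≈ 0.3685

Write H for 'an intruder is present'. Prior odds H:¬H = 0.236/0.764 = 0.30890. For the 'alarm' outcome, the likelihood ratio is 0.821/0.148 = 5.5473.
Posterior odds = 0.30890 × 5.5473 = 1.7136, so P(H|E) = 1.7136/(1+1.7136) = 0.6315. Then P(¬H|E) = 1 − 0.6315 = 0.3685.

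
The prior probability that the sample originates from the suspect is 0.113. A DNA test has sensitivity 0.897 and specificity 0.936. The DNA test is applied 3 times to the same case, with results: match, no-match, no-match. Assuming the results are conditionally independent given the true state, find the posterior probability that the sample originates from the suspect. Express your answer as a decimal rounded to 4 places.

Let H be the event that the sample originates from the suspect; start with P(H) = 0.113. P('match'|H) = 0.897, P('match'|¬H) = 0.064.
Update on result 1 ('match'): P(H) ← 0.897·0.1130 / (0.897·0.1130 + 0.064·0.8870) = 0.10136/0.15813 = 0.6410.
Update on result 2 ('no-match'): P(H) ← 0.103·0.6410 / (0.103·0.6410 + 0.936·0.3590) = 0.066023/0.40205 = 0.1642.
Update on result 3 ('no-match'): P(H) ← 0.103·0.1642 / (0.103·0.1642 + 0.936·0.8358) = 0.016914/0.79921 = 0.0212.

Posterior P(H) ≈ 0.0212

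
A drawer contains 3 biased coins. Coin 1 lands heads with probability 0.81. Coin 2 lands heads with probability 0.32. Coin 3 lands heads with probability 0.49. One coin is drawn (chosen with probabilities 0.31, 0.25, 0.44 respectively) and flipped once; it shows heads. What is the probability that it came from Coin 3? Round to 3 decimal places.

P(heads|C1) = 0.81; P(heads|C2) = 0.32; P(heads|C3) = 0.49.
Prior × likelihood for each source: 0.31·0.81=0.2511, 0.25·0.32=0.08000, 0.44·0.49=0.2156. Summing gives P(heads) = 0.54670.
P(Coin 3 | heads) = 0.2156 / 0.54670 = 0.394.

Posterior probability ≈ 0.394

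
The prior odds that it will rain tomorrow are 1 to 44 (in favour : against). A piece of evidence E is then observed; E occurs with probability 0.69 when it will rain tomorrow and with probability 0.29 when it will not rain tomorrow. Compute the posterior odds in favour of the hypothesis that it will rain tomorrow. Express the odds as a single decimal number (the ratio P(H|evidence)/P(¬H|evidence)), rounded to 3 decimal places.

Prior odds = 1/44 = 0.022727.
Likelihood ratio for E = 0.69/0.29 = 2.3793.
Posterior odds = prior odds × LR = 0.054075.

Posterior odds ≈ 0.054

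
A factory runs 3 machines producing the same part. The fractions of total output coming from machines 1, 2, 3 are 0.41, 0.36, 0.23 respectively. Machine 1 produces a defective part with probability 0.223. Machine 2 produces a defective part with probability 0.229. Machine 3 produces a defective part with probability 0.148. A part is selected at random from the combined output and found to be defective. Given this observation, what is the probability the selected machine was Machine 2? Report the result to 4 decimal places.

Posterior probability ≈ 0.3965

Tabulate prior·likelihood by source: [1] prior 0.41, lik 0.223, product 0.09143; [2] prior 0.36, lik 0.229, product 0.08244; [3] prior 0.23, lik 0.148, product 0.03404.
Normalizing constant = 0.20791; the posterior for Machine 2 is its product over the sum, 0.08244/0.20791 = 0.3965.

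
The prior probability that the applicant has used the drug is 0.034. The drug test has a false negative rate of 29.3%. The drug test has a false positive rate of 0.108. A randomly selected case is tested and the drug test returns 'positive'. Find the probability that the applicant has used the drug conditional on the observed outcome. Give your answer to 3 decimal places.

Let H be the event that the applicant has used the drug. P(H) = 0.034, so P(¬H) = 0.966. With E the 'positive' result, P(E|H) = 0.707 and P(E|¬H) = 0.108.
P(E) = 0.707·0.034 + 0.108·0.966 = 0.024038 + 0.10433 = 0.12837.
By Bayes' theorem, P(H|E) = 0.024038 / 0.12837 = 0.187.

P(H | E) ≈ 0.187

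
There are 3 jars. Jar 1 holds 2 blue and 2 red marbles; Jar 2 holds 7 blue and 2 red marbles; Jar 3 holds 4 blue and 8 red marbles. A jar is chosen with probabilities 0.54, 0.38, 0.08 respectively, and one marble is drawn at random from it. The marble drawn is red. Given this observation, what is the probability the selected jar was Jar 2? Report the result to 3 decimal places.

P(red|Jar 1) = 0.5; P(red|Jar 2) = 0.2222; P(red|Jar 3) = 0.6667.
Prior × likelihood for each source: 0.54·0.5=0.2700, 0.38·0.2222=0.08444, 0.08·0.6667=0.05333. Summing gives P(red) = 0.40778.
P(Jar 2 | red) = 0.08444 / 0.40778 = 0.207.

Posterior probability ≈ 0.207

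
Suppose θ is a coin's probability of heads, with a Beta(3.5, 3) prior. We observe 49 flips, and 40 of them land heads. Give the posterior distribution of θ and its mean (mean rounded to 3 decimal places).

The binomial likelihood is conjugate to the Beta prior: with 40 successes and 9 failures, the posterior is Beta(3.5+40, 3+9) = Beta(43.5, 12).
Posterior mean = α/(α+β) = 43.5/55.5 = 0.784.

Posterior: Beta(43.5, 12); mean ≈ 0.784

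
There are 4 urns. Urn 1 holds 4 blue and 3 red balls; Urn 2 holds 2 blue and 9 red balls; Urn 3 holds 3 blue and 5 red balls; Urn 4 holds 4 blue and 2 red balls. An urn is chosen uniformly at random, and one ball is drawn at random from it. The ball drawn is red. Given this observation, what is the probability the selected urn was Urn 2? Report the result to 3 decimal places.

P(red|Urn 1) = 0.4286; P(red|Urn 2) = 0.8182; P(red|Urn 3) = 0.625; P(red|Urn 4) = 0.3333.
Prior × likelihood for each source: 0.25·0.4286=0.1071, 0.25·0.8182=0.2045, 0.25·0.625=0.1562, 0.25·0.3333=0.08333. Summing gives P(red) = 0.55127.
P(Urn 2 | red) = 0.2045 / 0.55127 = 0.371.

Posterior probability ≈ 0.371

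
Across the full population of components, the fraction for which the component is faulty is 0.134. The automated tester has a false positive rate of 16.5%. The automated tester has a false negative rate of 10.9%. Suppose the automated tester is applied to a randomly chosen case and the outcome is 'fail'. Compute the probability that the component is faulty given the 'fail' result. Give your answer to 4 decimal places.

P(H | E) ≈ 0.4552

Let H be the event that the component is faulty. P(H) = 0.134, so P(¬H) = 0.866. With E the 'fail' result, P(E|H) = 0.891 and P(E|¬H) = 0.165.
P(E) = 0.891·0.134 + 0.165·0.866 = 0.11939 + 0.14289 = 0.26228.
By Bayes' theorem, P(H|E) = 0.11939 / 0.26228 = 0.4552.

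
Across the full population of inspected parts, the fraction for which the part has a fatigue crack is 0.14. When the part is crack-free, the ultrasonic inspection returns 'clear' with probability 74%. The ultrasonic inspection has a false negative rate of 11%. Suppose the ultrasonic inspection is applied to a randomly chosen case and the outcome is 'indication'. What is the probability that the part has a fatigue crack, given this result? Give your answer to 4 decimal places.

P(H | E) ≈ 0.3578

Let H be the event that the part has a fatigue crack. P(H) = 0.14, so P(¬H) = 0.86. With E the 'indication' result, P(E|H) = 0.89 and P(E|¬H) = 0.26.
P(E) = 0.89·0.14 + 0.26·0.86 = 0.12460 + 0.22360 = 0.34820.
By Bayes' theorem, P(H|E) = 0.12460 / 0.34820 = 0.3578.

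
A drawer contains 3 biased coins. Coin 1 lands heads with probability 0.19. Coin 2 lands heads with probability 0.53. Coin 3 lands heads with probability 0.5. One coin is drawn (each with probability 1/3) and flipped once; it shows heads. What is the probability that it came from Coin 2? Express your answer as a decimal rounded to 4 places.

Posterior probability ≈ 0.4344

Tabulate prior·likelihood by source: [1] prior 0.333333, lik 0.19, product 0.06333; [2] prior 0.333333, lik 0.53, product 0.1767; [3] prior 0.333333, lik 0.5, product 0.1667.
Normalizing constant = 0.40667; the posterior for Coin 2 is its product over the sum, 0.1767/0.40667 = 0.4344.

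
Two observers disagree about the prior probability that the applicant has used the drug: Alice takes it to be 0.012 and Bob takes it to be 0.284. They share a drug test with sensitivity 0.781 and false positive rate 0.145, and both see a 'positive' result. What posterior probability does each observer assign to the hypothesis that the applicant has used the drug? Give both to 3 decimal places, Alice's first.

P('+'|H) = 0.781, P('+'|¬H) = 0.145.
Alice: numerator 0.781·0.012 = 0.0093720; evidence = 0.0093720+0.145·0.988 = 0.15263; posterior = 0.061.
Bob: numerator 0.781·0.284 = 0.22180; evidence = 0.22180+0.145·0.716 = 0.32562; posterior = 0.681.

Alice: 0.061; Bob: 0.681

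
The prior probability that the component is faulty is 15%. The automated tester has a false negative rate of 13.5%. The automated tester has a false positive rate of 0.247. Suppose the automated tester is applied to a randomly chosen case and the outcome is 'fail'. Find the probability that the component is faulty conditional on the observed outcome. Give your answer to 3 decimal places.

P(H | E) ≈ 0.382

Write H for 'the component is faulty'. Prior odds H:¬H = 0.15/0.85 = 0.17647. For the 'fail' outcome, the likelihood ratio is 0.865/0.247 = 3.5020.
Posterior odds = 0.17647 × 3.5020 = 0.61800, so P(H|E) = 0.61800/(1+0.61800) = 0.382.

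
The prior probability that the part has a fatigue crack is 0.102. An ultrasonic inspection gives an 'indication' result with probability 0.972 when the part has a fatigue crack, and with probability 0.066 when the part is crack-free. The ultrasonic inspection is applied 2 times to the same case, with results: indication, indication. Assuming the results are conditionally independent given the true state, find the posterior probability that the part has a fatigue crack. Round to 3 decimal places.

Posterior P(H) ≈ 0.961

With H the event that the part has a fatigue crack, the joint likelihood of the observed sequence is P(data|H) = 0.972·0.972 = 0.94478 and P(data|¬H) = 0.066·0.066 = 0.0043560.
Bayes: P(H|data) = 0.102·0.94478 / (0.102·0.94478 + 0.898·0.0043560) = 0.096368/0.10028 = 0.9610.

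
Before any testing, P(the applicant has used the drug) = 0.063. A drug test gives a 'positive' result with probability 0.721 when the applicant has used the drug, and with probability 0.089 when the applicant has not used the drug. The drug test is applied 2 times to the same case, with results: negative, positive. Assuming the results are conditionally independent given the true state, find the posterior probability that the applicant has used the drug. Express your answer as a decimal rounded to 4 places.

Posterior P(H) ≈ 0.1430

With H the event that the applicant has used the drug, the joint likelihood of the observed sequence is P(data|H) = 0.279·0.721 = 0.20116 and P(data|¬H) = 0.911·0.089 = 0.081079.
Bayes: P(H|data) = 0.063·0.20116 / (0.063·0.20116 + 0.937·0.081079) = 0.012673/0.088644 = 0.1430.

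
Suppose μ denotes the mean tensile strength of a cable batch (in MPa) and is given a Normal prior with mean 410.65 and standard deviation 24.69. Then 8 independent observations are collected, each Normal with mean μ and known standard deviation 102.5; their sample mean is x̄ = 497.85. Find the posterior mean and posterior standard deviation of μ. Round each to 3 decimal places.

Posterior mean ≈ 438.294; posterior SD ≈ 20.404

With known σ, the Normal prior is conjugate. Weight on the data is w = (n/σ²)/(n/σ² + 1/τ₀²) = 0.00076145/(0.00076145+0.00164043) = 0.31702.
Posterior mean = w·x̄ + (1−w)·μ₀ = 0.31702·497.85 + 0.68298·410.65 = 438.294. Posterior variance = 1/(0.00076145+0.00164043) = 416.340, so SD = 20.404.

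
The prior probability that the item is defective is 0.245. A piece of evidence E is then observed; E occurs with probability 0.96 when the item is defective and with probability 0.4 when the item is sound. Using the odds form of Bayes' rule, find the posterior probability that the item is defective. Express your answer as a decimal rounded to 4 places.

Posterior probability ≈ 0.4378

Prior odds = 0.245/(1−0.245) = 0.32450.
Likelihood ratio for E = 0.96/0.4 = 2.4000.
Posterior odds = prior odds × LR = 0.77881.
Posterior probability = odds/(1+odds) = 0.77881/1.7788 = 0.4378.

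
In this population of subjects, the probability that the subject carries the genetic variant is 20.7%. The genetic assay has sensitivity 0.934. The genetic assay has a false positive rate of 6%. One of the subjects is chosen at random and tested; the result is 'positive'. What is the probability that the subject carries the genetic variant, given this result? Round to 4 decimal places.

Let H be the event that the subject carries the genetic variant. P(H) = 0.207, so P(¬H) = 0.793. With E the 'positive' result, P(E|H) = 0.934 and P(E|¬H) = 0.06.
P(E) = 0.934·0.207 + 0.06·0.793 = 0.19334 + 0.047580 = 0.24092.
By Bayes' theorem, P(H|E) = 0.19334 / 0.24092 = 0.8025.

P(H | E) ≈ 0.8025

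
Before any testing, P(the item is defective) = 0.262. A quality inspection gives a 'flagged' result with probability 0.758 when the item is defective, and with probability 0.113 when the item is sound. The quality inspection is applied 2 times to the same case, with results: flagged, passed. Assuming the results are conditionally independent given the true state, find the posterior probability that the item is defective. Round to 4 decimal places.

Let H be the event that the item is defective; start with P(H) = 0.262. P('flagged'|H) = 0.758, P('flagged'|¬H) = 0.113.
Update on result 1 ('flagged'): P(H) ← 0.758·0.2620 / (0.758·0.2620 + 0.113·0.7380) = 0.19860/0.28199 = 0.7043.
Update on result 2 ('passed'): P(H) ← 0.242·0.7043 / (0.242·0.7043 + 0.887·0.2957) = 0.17043/0.43275 = 0.3938.

Posterior P(H) ≈ 0.3938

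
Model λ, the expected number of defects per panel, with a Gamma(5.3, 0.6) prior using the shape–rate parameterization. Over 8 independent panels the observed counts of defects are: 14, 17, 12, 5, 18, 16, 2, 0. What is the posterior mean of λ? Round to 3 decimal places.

Total count ∑xᵢ = 84 over n = 8 panels.
Gamma is conjugate to the Poisson likelihood: posterior is Gamma(shape = 5.3+84 = 89.3, rate = 0.6+8 = 8.6).
E[λ | data] = 89.3/8.6 = 10.384.

Posterior mean ≈ 10.384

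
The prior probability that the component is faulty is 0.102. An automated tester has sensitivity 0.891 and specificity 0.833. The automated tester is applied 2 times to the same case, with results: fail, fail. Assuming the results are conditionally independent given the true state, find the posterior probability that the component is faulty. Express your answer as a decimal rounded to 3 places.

Let H be the event that the component is faulty; start with P(H) = 0.102. P('fail'|H) = 0.891, P('fail'|¬H) = 0.167.
Update on result 1 ('fail'): P(H) ← 0.891·0.1020 / (0.891·0.1020 + 0.167·0.8980) = 0.090882/0.24085 = 0.3773.
Update on result 2 ('fail'): P(H) ← 0.891·0.3773 / (0.891·0.3773 + 0.167·0.6227) = 0.33621/0.44020 = 0.7638.

Posterior P(H) ≈ 0.764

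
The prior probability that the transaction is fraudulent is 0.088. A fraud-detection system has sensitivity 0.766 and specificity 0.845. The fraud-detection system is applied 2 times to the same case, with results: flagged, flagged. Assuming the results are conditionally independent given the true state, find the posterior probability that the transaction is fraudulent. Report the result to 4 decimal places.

Posterior P(H) ≈ 0.7021

With H the event that the transaction is fraudulent, the joint likelihood of the observed sequence is P(data|H) = 0.766·0.766 = 0.58676 and P(data|¬H) = 0.155·0.155 = 0.024025.
Bayes: P(H|data) = 0.088·0.58676 / (0.088·0.58676 + 0.912·0.024025) = 0.051635/0.073545 = 0.7021.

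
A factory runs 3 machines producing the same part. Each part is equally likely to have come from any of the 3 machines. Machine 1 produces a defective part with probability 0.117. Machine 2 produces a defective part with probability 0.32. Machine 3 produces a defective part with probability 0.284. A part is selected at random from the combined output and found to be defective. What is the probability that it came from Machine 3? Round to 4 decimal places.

Posterior probability ≈ 0.3939

P(defective|M1) = 0.117; P(defective|M2) = 0.32; P(defective|M3) = 0.284.
Prior × likelihood for each source: 0.333333·0.117=0.03900, 0.333333·0.32=0.1067, 0.333333·0.284=0.09467. Summing gives P(defective) = 0.24033.
P(Machine 3 | defective) = 0.09467 / 0.24033 = 0.3939.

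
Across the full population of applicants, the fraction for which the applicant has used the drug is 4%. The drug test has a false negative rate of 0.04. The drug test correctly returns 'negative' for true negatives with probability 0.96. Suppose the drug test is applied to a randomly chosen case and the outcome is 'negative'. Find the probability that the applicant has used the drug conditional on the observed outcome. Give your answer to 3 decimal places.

P(H | E) ≈ 0.002

Write H for 'the applicant has used the drug'. Prior odds H:¬H = 0.04/0.96 = 0.041667. For the 'negative' outcome, the likelihood ratio is 0.04/0.96 = 0.041667.
Posterior odds = 0.041667 × 0.041667 = 0.0017361, so P(H|E) = 0.0017361/(1+0.0017361) = 0.002.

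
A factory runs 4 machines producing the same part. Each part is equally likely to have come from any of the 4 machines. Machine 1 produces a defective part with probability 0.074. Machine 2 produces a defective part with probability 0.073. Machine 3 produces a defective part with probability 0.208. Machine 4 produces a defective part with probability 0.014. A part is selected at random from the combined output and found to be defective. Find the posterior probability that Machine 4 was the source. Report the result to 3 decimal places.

Tabulate prior·likelihood by source: [1] prior 0.25, lik 0.074, product 0.01850; [2] prior 0.25, lik 0.073, product 0.01825; [3] prior 0.25, lik 0.208, product 0.05200; [4] prior 0.25, lik 0.014, product 0.003500.
Normalizing constant = 0.092250; the posterior for Machine 4 is its product over the sum, 0.003500/0.092250 = 0.038.

Posterior probability ≈ 0.038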